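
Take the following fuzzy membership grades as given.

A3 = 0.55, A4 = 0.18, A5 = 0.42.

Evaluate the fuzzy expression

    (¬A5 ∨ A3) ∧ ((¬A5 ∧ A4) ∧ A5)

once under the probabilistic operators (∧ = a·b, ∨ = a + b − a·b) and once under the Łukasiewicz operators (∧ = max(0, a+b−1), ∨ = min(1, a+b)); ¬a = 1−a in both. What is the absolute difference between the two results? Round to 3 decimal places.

0.036

Under probabilistic:
  ¬A5 = 1 − 0.4200 = 0.5800
  ¬A5 ∨ A3 = a + b − a·b on (0.5800, 0.5500) = 0.8110
  ¬A5 = 1 − 0.4200 = 0.5800
  ¬A5 ∧ A4 = a·b on (0.5800, 0.1800) = 0.1044
  (¬A5 ∧ A4) ∧ A5 = a·b on (0.1044, 0.4200) = 0.0438
  (¬A5 ∨ A3) ∧ ((¬A5 ∧ A4) ∧ A5) = a·b on (0.8110, 0.0438) = 0.0356
  → value = 0.0356
Under Łukasiewicz:
  ¬A5 = 1 − 0.42 = 0.58
  ¬A5 ∨ A3 = min(1, a+b) on (0.58, 0.55) = 1.00
  ¬A5 = 1 − 0.42 = 0.58
  ¬A5 ∧ A4 = max(0, a+b−1) on (0.58, 0.18) = 0.00
  (¬A5 ∧ A4) ∧ A5 = max(0, a+b−1) on (0.00, 0.42) = 0.00
  (¬A5 ∨ A3) ∧ ((¬A5 ∧ A4) ∧ A5) = max(0, a+b−1) on (1.00, 0.00) = 0.00
  → value = 0.0000
|0.0356 − 0.0000| = 0.036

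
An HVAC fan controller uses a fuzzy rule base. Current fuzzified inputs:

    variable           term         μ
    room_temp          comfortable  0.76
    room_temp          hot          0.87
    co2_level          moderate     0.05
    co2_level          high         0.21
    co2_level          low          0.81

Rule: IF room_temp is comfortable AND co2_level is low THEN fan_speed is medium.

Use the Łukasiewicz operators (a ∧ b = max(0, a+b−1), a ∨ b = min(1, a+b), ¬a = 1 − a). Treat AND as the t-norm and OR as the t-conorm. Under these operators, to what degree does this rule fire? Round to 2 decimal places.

0.57

firing strength: comfortable=0.76, low=0.81; AND[max(0, a+b−1)] → w = 0.57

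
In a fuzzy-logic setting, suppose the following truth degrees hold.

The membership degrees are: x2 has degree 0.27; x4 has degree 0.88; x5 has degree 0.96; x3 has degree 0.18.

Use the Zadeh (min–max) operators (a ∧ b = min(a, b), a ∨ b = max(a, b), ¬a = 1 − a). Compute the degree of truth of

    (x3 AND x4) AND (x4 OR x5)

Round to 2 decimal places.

0.18

x3 AND x4 = min(a, b) on (0.18, 0.88) = 0.18
x4 OR x5 = max(a, b) on (0.88, 0.96) = 0.96
(x3 AND x4) AND (x4 OR x5) = min(a, b) on (0.18, 0.96) = 0.18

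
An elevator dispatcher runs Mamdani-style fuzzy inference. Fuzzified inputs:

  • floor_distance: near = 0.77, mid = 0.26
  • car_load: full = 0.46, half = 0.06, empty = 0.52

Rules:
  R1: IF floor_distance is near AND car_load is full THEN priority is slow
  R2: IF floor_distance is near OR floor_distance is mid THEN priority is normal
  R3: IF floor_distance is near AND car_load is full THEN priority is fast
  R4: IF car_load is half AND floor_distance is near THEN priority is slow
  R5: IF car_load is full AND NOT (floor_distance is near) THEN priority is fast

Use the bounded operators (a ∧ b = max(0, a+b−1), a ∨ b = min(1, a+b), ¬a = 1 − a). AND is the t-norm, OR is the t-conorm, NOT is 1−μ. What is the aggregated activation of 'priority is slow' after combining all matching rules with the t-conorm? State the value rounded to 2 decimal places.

0.23

R1: near=0.77, full=0.46; AND[max(0, a+b−1)] → w = 0.23
R2: near=0.77, mid=0.26; OR[min(1, a+b)] → w = 1.00
R3: near=0.77, full=0.46; AND[max(0, a+b−1)] → w = 0.23
R4: half=0.06, near=0.77; AND[max(0, a+b−1)] → w = 0.00
R5: full=0.46, ¬near=1−0.77=0.23; AND[max(0, a+b−1)] → w = 0.00
Rules with consequent 'slow': {R1, R4} → strengths 0.23, 0.00
Aggregate via t-conorm [min(1, a+b)]: 0.23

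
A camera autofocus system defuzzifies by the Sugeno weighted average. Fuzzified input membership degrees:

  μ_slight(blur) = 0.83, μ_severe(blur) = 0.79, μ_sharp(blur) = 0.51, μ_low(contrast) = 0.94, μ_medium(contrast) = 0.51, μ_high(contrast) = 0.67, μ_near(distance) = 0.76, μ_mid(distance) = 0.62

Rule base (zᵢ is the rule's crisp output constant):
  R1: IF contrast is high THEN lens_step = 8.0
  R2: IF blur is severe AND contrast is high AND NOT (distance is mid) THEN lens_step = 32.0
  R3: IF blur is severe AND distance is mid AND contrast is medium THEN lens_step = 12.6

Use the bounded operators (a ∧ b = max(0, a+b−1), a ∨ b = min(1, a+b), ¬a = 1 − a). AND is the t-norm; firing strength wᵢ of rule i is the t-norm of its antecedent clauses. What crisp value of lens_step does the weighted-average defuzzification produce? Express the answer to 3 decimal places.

8.000

R1 (z=8.0): high=0.67 → w = 0.67
R2 (z=32.0): severe=0.79, high=0.67, ¬mid=1−0.62=0.38; AND[max(0, a+b−1)] → w = 0.00
R3 (z=12.6): severe=0.79, mid=0.62, medium=0.51; AND[max(0, a+b−1)] → w = 0.00
Weighted average = (0.67·8.0 + 0.00·32.0 + 0.00·12.6) / (0.67 + 0.00 + 0.00)
  = 5.3600 / 0.6700 = 8.000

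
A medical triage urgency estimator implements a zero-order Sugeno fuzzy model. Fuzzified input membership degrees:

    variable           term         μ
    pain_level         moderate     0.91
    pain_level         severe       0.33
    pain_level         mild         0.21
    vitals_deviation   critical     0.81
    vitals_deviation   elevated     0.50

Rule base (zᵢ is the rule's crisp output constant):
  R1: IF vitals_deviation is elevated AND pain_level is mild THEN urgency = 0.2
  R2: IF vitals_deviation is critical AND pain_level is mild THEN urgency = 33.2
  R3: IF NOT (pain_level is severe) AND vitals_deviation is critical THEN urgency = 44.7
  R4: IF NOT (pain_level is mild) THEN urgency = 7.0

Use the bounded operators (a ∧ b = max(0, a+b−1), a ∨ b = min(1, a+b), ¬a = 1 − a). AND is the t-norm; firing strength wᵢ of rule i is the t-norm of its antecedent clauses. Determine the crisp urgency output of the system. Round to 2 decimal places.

21.43

R1 (z=0.2): elevated=0.50, mild=0.21; AND[max(0, a+b−1)] → w = 0.00
R2 (z=33.2): critical=0.81, mild=0.21; AND[max(0, a+b−1)] → w = 0.02
R3 (z=44.7): ¬severe=1−0.33=0.67, critical=0.81; AND[max(0, a+b−1)] → w = 0.48
R4 (z=7.0): ¬mild=1−0.21=0.79 → w = 0.79
Weighted average = (0.00·0.2 + 0.02·33.2 + 0.48·44.7 + 0.79·7.0) / (0.00 + 0.02 + 0.48 + 0.79)
  = 27.6500 / 1.2900 = 21.43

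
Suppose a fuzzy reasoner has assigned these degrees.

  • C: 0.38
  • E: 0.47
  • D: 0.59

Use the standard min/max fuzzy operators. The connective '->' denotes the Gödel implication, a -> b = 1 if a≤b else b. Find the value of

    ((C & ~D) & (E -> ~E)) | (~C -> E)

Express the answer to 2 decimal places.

0.47

~D = 1 − 0.59 = 0.41
C & ~D = min(a, b) on (0.38, 0.41) = 0.38
~E = 1 − 0.47 = 0.53
E -> ~E  [Gödel: 1 if a≤b else b] with a=0.47, b=0.53 → 1.00
(C & ~D) & (E -> ~E) = min(a, b) on (0.38, 1.00) = 0.38
~C = 1 − 0.38 = 0.62
~C -> E  [Gödel: 1 if a≤b else b] with a=0.62, b=0.47 → 0.47
((C & ~D) & (E -> ~E)) | (~C -> E) = max(a, b) on (0.38, 0.47) = 0.47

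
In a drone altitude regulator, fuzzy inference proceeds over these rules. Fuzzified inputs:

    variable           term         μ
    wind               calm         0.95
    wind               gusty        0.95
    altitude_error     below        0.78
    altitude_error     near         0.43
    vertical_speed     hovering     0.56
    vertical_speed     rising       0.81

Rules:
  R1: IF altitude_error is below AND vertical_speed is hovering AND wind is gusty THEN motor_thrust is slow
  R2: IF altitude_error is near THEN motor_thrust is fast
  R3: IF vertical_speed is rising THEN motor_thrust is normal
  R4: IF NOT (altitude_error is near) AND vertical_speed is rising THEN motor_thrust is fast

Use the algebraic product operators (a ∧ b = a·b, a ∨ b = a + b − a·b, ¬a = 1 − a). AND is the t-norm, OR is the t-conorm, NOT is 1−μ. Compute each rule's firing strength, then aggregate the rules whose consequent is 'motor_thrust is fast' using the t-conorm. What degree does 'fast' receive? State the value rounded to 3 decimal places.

0.693

R1: below=0.78, hovering=0.56, gusty=0.95; AND[a·b] → w = 0.4150
R2: near=0.43 → w = 0.4300
R3: rising=0.81 → w = 0.8100
R4: ¬near=1−0.43=0.57, rising=0.81; AND[a·b] → w = 0.4617
Rules with consequent 'fast': {R2, R4} → strengths 0.4300, 0.4617
Aggregate via t-conorm [a + b − a·b]: 0.6932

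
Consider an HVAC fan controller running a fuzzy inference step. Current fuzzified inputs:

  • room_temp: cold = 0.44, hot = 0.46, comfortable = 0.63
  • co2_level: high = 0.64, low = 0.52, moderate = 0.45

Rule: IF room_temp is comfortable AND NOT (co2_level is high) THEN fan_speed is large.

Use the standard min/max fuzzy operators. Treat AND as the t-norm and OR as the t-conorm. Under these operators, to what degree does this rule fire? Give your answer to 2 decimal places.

firing strength: comfortable=0.63, ¬high=1−0.64=0.36; AND[min(a, b)] → w = 0.36

0.36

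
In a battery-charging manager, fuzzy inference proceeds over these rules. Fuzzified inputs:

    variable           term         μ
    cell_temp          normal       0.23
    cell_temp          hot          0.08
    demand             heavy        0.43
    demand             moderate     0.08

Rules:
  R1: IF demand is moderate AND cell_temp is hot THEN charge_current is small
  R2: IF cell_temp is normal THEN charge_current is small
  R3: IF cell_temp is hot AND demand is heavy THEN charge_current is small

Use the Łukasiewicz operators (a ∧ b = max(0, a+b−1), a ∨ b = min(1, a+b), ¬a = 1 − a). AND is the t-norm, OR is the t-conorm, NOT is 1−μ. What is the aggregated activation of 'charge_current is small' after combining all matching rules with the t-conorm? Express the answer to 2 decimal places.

0.23

R1: moderate=0.08, hot=0.08; AND[max(0, a+b−1)] → w = 0.00
R2: normal=0.23 → w = 0.23
R3: hot=0.08, heavy=0.43; AND[max(0, a+b−1)] → w = 0.00
Rules with consequent 'small': {R1, R2, R3} → strengths 0.00, 0.23, 0.00
Aggregate via t-conorm [min(1, a+b)]: 0.23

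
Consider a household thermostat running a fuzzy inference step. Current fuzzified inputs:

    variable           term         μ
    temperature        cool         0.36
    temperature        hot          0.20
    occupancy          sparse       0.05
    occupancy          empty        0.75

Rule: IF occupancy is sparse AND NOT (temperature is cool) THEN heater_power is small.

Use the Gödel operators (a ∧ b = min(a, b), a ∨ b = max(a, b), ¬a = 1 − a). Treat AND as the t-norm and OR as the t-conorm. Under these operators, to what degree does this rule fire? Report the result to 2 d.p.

firing strength: sparse=0.05, ¬cool=1−0.36=0.64; AND[min(a, b)] → w = 0.05

0.05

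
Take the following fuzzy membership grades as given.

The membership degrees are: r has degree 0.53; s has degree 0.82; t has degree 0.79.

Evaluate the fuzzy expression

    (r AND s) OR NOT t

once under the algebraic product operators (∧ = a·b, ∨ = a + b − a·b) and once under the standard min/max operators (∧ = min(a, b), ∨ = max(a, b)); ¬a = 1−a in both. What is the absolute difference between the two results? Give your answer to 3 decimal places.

0.023

Under algebraic product:
  r AND s = a·b on (0.5300, 0.8200) = 0.4346
  NOT t = 1 − 0.7900 = 0.2100
  (r AND s) OR NOT t = a + b − a·b on (0.4346, 0.2100) = 0.5533
  → value = 0.5533
Under standard min/max:
  r AND s = min(a, b) on (0.53, 0.82) = 0.53
  NOT t = 1 − 0.79 = 0.21
  (r AND s) OR NOT t = max(a, b) on (0.53, 0.21) = 0.53
  → value = 0.5300
|0.5533 − 0.5300| = 0.023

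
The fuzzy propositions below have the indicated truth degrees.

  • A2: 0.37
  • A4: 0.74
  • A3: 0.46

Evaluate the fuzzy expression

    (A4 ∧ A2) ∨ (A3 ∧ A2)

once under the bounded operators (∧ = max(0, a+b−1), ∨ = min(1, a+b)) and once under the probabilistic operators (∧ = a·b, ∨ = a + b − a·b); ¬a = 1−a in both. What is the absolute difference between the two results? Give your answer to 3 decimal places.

0.287

Under bounded:
  A4 ∧ A2 = max(0, a+b−1) on (0.74, 0.37) = 0.11
  A3 ∧ A2 = max(0, a+b−1) on (0.46, 0.37) = 0.00
  (A4 ∧ A2) ∨ (A3 ∧ A2) = min(1, a+b) on (0.11, 0.00) = 0.11
  → value = 0.1100
Under probabilistic:
  A4 ∧ A2 = a·b on (0.7400, 0.3700) = 0.2738
  A3 ∧ A2 = a·b on (0.4600, 0.3700) = 0.1702
  (A4 ∧ A2) ∨ (A3 ∧ A2) = a + b − a·b on (0.2738, 0.1702) = 0.3974
  → value = 0.3974
|0.1100 − 0.3974| = 0.287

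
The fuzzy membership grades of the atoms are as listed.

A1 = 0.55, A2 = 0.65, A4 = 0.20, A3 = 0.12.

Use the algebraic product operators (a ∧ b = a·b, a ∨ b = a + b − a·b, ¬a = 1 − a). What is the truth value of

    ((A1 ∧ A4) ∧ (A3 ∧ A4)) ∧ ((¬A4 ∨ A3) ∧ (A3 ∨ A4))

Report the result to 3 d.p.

A1 ∧ A4 = a·b on (0.5500, 0.2000) = 0.1100
A3 ∧ A4 = a·b on (0.1200, 0.2000) = 0.0240
(A1 ∧ A4) ∧ (A3 ∧ A4) = a·b on (0.1100, 0.0240) = 0.0026
¬A4 = 1 − 0.2000 = 0.8000
¬A4 ∨ A3 = a + b − a·b on (0.8000, 0.1200) = 0.8240
A3 ∨ A4 = a + b − a·b on (0.1200, 0.2000) = 0.2960
(¬A4 ∨ A3) ∧ (A3 ∨ A4) = a·b on (0.8240, 0.2960) = 0.2439
((A1 ∧ A4) ∧ (A3 ∧ A4)) ∧ ((¬A4 ∨ A3) ∧ (A3 ∨ A4)) = a·b on (0.0026, 0.2439) = 0.0006

0.001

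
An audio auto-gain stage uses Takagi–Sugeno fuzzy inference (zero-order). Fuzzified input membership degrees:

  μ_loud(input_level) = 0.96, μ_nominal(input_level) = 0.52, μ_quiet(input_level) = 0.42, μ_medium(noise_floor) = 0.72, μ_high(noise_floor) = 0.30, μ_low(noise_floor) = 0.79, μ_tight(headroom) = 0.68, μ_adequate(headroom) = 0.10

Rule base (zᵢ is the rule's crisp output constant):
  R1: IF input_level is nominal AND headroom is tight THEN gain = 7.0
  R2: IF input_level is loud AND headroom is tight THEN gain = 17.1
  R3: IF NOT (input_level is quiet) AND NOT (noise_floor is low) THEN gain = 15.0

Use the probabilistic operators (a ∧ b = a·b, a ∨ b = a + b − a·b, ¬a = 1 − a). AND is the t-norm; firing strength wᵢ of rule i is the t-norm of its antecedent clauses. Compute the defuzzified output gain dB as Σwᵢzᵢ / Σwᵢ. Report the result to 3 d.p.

13.708

R1 (z=7.0): nominal=0.52, tight=0.68; AND[a·b] → w = 0.3536
R2 (z=17.1): loud=0.96, tight=0.68; AND[a·b] → w = 0.6528
R3 (z=15.0): ¬quiet=1−0.42=0.58, ¬low=1−0.79=0.21; AND[a·b] → w = 0.1218
Weighted average = (0.3536·7.0 + 0.6528·17.1 + 0.1218·15.0) / (0.3536 + 0.6528 + 0.1218)
  = 15.4651 / 1.1282 = 13.708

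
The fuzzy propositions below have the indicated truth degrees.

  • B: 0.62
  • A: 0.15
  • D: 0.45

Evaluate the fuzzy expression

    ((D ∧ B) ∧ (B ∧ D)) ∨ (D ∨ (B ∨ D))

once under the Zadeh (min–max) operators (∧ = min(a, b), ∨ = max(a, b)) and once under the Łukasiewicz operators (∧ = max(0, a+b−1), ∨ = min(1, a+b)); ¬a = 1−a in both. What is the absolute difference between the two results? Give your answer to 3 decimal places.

0.380

Under Zadeh (min–max):
  D ∧ B = min(a, b) on (0.45, 0.62) = 0.45
  B ∧ D = min(a, b) on (0.62, 0.45) = 0.45
  (D ∧ B) ∧ (B ∧ D) = min(a, b) on (0.45, 0.45) = 0.45
  B ∨ D = max(a, b) on (0.62, 0.45) = 0.62
  D ∨ (B ∨ D) = max(a, b) on (0.45, 0.62) = 0.62
  ((D ∧ B) ∧ (B ∧ D)) ∨ (D ∨ (B ∨ D)) = max(a, b) on (0.45, 0.62) = 0.62
  → value = 0.6200
Under Łukasiewicz:
  D ∧ B = max(0, a+b−1) on (0.45, 0.62) = 0.07
  B ∧ D = max(0, a+b−1) on (0.62, 0.45) = 0.07
  (D ∧ B) ∧ (B ∧ D) = max(0, a+b−1) on (0.07, 0.07) = 0.00
  B ∨ D = min(1, a+b) on (0.62, 0.45) = 1.00
  D ∨ (B ∨ D) = min(1, a+b) on (0.45, 1.00) = 1.00
  ((D ∧ B) ∧ (B ∧ D)) ∨ (D ∨ (B ∨ D)) = min(1, a+b) on (0.00, 1.00) = 1.00
  → value = 1.0000
|0.6200 − 1.0000| = 0.380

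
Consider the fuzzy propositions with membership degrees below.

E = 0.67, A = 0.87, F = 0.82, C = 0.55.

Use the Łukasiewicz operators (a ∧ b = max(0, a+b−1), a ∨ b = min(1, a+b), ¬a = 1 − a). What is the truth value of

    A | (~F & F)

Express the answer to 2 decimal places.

~F = 1 − 0.82 = 0.18
~F & F = max(0, a+b−1) on (0.18, 0.82) = 0.00
A | (~F & F) = min(1, a+b) on (0.87, 0.00) = 0.87

0.87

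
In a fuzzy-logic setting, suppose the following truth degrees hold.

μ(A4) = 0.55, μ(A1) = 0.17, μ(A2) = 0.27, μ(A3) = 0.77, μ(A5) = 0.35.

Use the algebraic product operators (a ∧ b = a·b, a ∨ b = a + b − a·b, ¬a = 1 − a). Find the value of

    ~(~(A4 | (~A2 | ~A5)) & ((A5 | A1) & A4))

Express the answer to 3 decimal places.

0.989

~A2 = 1 − 0.2700 = 0.7300
~A5 = 1 − 0.3500 = 0.6500
~A2 | ~A5 = a + b − a·b on (0.7300, 0.6500) = 0.9055
A4 | (~A2 | ~A5) = a + b − a·b on (0.5500, 0.9055) = 0.9575
~(A4 | (~A2 | ~A5)) = 1 − 0.9575 = 0.0425
A5 | A1 = a + b − a·b on (0.3500, 0.1700) = 0.4605
(A5 | A1) & A4 = a·b on (0.4605, 0.5500) = 0.2533
~(A4 | (~A2 | ~A5)) & ((A5 | A1) & A4) = a·b on (0.0425, 0.2533) = 0.0108
~(~(A4 | (~A2 | ~A5)) & ((A5 | A1) & A4)) = 1 − 0.0108 = 0.9892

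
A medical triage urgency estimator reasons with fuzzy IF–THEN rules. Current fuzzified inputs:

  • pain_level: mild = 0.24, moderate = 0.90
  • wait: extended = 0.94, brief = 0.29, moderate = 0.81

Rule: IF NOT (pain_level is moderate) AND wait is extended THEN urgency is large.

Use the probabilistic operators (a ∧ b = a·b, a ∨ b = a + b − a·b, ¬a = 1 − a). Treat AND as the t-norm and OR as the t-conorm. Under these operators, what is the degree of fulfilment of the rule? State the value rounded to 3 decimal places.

0.094

firing strength: ¬moderate=1−0.90=0.10, extended=0.94; AND[a·b] → w = 0.0940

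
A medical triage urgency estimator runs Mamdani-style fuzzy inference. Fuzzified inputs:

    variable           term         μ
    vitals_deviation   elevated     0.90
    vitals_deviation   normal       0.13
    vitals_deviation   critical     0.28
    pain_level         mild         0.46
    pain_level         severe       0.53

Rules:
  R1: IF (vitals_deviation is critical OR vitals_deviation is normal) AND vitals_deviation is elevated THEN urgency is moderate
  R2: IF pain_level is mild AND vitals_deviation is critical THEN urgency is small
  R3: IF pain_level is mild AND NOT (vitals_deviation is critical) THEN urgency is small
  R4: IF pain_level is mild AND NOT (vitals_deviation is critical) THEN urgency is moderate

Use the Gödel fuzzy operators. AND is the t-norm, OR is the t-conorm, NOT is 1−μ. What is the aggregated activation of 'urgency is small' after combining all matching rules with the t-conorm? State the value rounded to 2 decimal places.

0.46

R1: (critical=0.28 OR normal=0.13) = 0.28; AND[min(a, b)] with elevated=0.90 → w = 0.28
R2: mild=0.46, critical=0.28; AND[min(a, b)] → w = 0.28
R3: mild=0.46, ¬critical=1−0.28=0.72; AND[min(a, b)] → w = 0.46
R4: mild=0.46, ¬critical=1−0.28=0.72; AND[min(a, b)] → w = 0.46
Rules with consequent 'small': {R2, R3} → strengths 0.28, 0.46
Aggregate via t-conorm [max(a, b)]: 0.46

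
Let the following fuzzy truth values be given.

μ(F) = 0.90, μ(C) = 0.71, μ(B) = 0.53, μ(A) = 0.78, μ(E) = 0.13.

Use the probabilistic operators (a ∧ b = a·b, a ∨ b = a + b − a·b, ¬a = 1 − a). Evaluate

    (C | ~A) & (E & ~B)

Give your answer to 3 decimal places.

~A = 1 − 0.7800 = 0.2200
C | ~A = a + b − a·b on (0.7100, 0.2200) = 0.7738
~B = 1 − 0.5300 = 0.4700
E & ~B = a·b on (0.1300, 0.4700) = 0.0611
(C | ~A) & (E & ~B) = a·b on (0.7738, 0.0611) = 0.0473

0.047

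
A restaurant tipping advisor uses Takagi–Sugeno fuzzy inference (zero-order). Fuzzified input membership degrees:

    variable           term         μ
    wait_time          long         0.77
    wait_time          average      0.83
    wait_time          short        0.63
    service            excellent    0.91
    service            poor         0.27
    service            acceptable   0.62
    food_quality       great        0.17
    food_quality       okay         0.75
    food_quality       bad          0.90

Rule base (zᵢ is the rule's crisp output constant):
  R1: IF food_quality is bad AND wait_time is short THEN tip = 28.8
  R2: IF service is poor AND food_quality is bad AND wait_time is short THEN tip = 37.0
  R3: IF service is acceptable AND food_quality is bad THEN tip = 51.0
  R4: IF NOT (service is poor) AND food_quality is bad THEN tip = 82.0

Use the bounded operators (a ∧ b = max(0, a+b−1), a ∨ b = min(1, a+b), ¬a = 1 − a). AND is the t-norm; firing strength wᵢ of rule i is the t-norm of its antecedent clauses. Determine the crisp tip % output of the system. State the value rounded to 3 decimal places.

R1 (z=28.8): bad=0.90, short=0.63; AND[max(0, a+b−1)] → w = 0.53
R2 (z=37.0): poor=0.27, bad=0.90, short=0.63; AND[max(0, a+b−1)] → w = 0.00
R3 (z=51.0): acceptable=0.62, bad=0.90; AND[max(0, a+b−1)] → w = 0.52
R4 (z=82.0): ¬poor=1−0.27=0.73, bad=0.90; AND[max(0, a+b−1)] → w = 0.63
Weighted average = (0.53·28.8 + 0.00·37.0 + 0.52·51.0 + 0.63·82.0) / (0.53 + 0.00 + 0.52 + 0.63)
  = 93.4440 / 1.6800 = 55.621

55.621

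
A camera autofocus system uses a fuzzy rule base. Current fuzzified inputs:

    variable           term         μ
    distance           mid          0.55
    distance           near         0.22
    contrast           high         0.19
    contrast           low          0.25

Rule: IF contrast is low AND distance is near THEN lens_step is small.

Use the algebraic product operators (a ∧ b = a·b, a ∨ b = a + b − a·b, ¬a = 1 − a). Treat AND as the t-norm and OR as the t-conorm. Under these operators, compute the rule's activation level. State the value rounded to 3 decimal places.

0.055

firing strength: low=0.25, near=0.22; AND[a·b] → w = 0.0550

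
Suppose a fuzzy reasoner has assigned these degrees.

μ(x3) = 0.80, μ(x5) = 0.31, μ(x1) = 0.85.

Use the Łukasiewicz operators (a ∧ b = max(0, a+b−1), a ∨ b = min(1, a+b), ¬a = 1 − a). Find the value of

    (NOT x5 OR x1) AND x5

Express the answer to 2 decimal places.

0.31

NOT x5 = 1 − 0.31 = 0.69
NOT x5 OR x1 = min(1, a+b) on (0.69, 0.85) = 1.00
(NOT x5 OR x1) AND x5 = max(0, a+b−1) on (1.00, 0.31) = 0.31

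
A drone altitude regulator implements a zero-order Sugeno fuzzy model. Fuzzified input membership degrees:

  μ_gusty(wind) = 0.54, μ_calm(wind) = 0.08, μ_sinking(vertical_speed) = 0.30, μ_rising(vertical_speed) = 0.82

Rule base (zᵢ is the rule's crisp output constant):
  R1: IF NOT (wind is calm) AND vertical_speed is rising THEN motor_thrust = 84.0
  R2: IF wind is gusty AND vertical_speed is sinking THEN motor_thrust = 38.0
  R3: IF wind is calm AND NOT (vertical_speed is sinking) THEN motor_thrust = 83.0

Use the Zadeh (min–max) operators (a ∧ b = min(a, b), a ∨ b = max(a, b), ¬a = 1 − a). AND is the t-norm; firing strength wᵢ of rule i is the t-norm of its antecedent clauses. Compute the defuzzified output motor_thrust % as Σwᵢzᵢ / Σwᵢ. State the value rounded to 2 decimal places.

72.43

R1 (z=84.0): ¬calm=1−0.08=0.92, rising=0.82; AND[min(a, b)] → w = 0.82
R2 (z=38.0): gusty=0.54, sinking=0.30; AND[min(a, b)] → w = 0.30
R3 (z=83.0): calm=0.08, ¬sinking=1−0.30=0.70; AND[min(a, b)] → w = 0.08
Weighted average = (0.82·84.0 + 0.30·38.0 + 0.08·83.0) / (0.82 + 0.30 + 0.08)
  = 86.9200 / 1.2000 = 72.43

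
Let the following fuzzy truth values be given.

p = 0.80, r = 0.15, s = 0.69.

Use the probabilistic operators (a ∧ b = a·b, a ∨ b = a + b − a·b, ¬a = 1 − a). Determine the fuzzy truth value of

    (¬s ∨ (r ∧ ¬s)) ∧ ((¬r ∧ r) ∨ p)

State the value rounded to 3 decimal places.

¬s = 1 − 0.6900 = 0.3100
¬s = 1 − 0.6900 = 0.3100
r ∧ ¬s = a·b on (0.1500, 0.3100) = 0.0465
¬s ∨ (r ∧ ¬s) = a + b − a·b on (0.3100, 0.0465) = 0.3421
¬r = 1 − 0.1500 = 0.8500
¬r ∧ r = a·b on (0.8500, 0.1500) = 0.1275
(¬r ∧ r) ∨ p = a + b − a·b on (0.1275, 0.8000) = 0.8255
(¬s ∨ (r ∧ ¬s)) ∧ ((¬r ∧ r) ∨ p) = a·b on (0.3421, 0.8255) = 0.2824

0.282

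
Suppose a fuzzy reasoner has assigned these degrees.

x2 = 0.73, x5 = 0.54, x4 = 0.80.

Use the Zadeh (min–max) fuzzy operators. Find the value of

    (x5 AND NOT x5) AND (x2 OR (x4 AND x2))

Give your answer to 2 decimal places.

NOT x5 = 1 − 0.54 = 0.46
x5 AND NOT x5 = min(a, b) on (0.54, 0.46) = 0.46
x4 AND x2 = min(a, b) on (0.80, 0.73) = 0.73
x2 OR (x4 AND x2) = max(a, b) on (0.73, 0.73) = 0.73
(x5 AND NOT x5) AND (x2 OR (x4 AND x2)) = min(a, b) on (0.46, 0.73) = 0.46

0.46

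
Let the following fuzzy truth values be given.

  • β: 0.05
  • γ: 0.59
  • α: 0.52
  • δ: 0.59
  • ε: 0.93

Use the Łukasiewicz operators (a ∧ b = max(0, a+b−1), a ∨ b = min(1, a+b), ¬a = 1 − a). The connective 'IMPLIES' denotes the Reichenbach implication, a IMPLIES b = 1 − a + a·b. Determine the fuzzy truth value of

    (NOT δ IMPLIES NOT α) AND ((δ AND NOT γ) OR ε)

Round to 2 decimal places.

0.72

NOT δ = 1 − 0.59 = 0.41
NOT α = 1 − 0.52 = 0.48
NOT δ IMPLIES NOT α  [Reichenbach: 1 − a + a·b] with a=0.41, b=0.48 → 0.79
NOT γ = 1 − 0.59 = 0.41
δ AND NOT γ = max(0, a+b−1) on (0.59, 0.41) = 0.00
(δ AND NOT γ) OR ε = min(1, a+b) on (0.00, 0.93) = 0.93
(NOT δ IMPLIES NOT α) AND ((δ AND NOT γ) OR ε) = max(0, a+b−1) on (0.79, 0.93) = 0.72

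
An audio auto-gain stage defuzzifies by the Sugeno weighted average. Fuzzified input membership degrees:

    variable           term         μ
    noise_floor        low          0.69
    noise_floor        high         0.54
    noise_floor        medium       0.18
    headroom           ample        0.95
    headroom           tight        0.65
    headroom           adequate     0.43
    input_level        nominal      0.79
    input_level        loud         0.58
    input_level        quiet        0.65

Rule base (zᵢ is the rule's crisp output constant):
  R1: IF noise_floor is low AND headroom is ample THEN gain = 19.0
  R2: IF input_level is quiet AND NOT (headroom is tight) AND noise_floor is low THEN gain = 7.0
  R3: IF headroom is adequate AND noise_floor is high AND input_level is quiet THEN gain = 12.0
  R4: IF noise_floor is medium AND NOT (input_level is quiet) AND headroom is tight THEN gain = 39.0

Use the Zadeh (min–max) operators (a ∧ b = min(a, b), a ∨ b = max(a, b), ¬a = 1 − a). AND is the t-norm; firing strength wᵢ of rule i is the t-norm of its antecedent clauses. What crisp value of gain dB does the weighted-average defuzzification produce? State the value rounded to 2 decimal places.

16.81

R1 (z=19.0): low=0.69, ample=0.95; AND[min(a, b)] → w = 0.69
R2 (z=7.0): quiet=0.65, ¬tight=1−0.65=0.35, low=0.69; AND[min(a, b)] → w = 0.35
R3 (z=12.0): adequate=0.43, high=0.54, quiet=0.65; AND[min(a, b)] → w = 0.43
R4 (z=39.0): medium=0.18, ¬quiet=1−0.65=0.35, tight=0.65; AND[min(a, b)] → w = 0.18
Weighted average = (0.69·19.0 + 0.35·7.0 + 0.43·12.0 + 0.18·39.0) / (0.69 + 0.35 + 0.43 + 0.18)
  = 27.7400 / 1.6500 = 16.81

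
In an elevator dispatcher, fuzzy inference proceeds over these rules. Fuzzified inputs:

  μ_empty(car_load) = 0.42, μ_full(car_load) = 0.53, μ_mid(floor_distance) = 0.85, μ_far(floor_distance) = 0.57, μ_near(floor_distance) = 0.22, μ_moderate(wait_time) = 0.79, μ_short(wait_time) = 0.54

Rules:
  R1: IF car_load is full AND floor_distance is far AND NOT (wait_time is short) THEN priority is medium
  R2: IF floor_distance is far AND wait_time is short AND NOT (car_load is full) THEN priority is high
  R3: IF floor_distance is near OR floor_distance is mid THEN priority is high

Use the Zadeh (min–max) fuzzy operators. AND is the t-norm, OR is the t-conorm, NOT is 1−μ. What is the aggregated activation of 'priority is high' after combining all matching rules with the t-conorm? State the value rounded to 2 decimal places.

0.85

R1: full=0.53, far=0.57, ¬short=1−0.54=0.46; AND[min(a, b)] → w = 0.46
R2: far=0.57, short=0.54, ¬full=1−0.53=0.47; AND[min(a, b)] → w = 0.47
R3: near=0.22, mid=0.85; OR[max(a, b)] → w = 0.85
Rules with consequent 'high': {R2, R3} → strengths 0.47, 0.85
Aggregate via t-conorm [max(a, b)]: 0.85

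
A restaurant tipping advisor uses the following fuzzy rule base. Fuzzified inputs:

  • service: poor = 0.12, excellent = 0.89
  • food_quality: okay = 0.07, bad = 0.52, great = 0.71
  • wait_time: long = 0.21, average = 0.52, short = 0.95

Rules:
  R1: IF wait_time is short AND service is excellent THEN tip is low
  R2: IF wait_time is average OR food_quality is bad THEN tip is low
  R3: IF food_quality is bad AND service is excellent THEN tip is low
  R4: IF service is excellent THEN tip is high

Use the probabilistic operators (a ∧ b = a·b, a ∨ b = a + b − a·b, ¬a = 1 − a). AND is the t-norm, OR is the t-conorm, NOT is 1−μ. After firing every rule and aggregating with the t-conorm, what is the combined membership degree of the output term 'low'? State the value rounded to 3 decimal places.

R1: short=0.95, excellent=0.89; AND[a·b] → w = 0.8455
R2: average=0.52, bad=0.52; OR[a + b − a·b] → w = 0.7696
R3: bad=0.52, excellent=0.89; AND[a·b] → w = 0.4628
R4: excellent=0.89 → w = 0.8900
Rules with consequent 'low': {R1, R2, R3} → strengths 0.8455, 0.7696, 0.4628
Aggregate via t-conorm [a + b − a·b]: 0.9809

0.981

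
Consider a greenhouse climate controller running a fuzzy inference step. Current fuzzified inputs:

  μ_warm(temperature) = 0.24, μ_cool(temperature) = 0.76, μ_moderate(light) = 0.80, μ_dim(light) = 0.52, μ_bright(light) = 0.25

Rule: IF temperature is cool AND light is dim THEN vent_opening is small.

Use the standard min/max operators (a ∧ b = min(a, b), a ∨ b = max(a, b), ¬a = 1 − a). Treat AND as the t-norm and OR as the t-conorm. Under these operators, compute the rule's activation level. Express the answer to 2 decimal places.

0.52

firing strength: cool=0.76, dim=0.52; AND[min(a, b)] → w = 0.52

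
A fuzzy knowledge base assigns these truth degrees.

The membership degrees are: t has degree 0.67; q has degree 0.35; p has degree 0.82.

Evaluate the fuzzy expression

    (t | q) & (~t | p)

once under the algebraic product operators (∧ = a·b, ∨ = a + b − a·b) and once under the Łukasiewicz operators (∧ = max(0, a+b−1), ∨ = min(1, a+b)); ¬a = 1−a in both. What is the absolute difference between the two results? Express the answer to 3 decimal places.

Under algebraic product:
  t | q = a + b − a·b on (0.6700, 0.3500) = 0.7855
  ~t = 1 − 0.6700 = 0.3300
  ~t | p = a + b − a·b on (0.3300, 0.8200) = 0.8794
  (t | q) & (~t | p) = a·b on (0.7855, 0.8794) = 0.6908
  → value = 0.6908
Under Łukasiewicz:
  t | q = min(1, a+b) on (0.67, 0.35) = 1.00
  ~t = 1 − 0.67 = 0.33
  ~t | p = min(1, a+b) on (0.33, 0.82) = 1.00
  (t | q) & (~t | p) = max(0, a+b−1) on (1.00, 1.00) = 1.00
  → value = 1.0000
|0.6908 − 1.0000| = 0.309

0.309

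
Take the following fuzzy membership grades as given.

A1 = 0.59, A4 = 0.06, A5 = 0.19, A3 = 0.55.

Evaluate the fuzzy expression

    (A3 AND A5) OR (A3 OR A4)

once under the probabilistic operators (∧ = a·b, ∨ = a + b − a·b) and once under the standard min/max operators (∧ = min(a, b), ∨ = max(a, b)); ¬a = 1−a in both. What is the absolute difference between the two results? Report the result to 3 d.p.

Under probabilistic:
  A3 AND A5 = a·b on (0.5500, 0.1900) = 0.1045
  A3 OR A4 = a + b − a·b on (0.5500, 0.0600) = 0.5770
  (A3 AND A5) OR (A3 OR A4) = a + b − a·b on (0.1045, 0.5770) = 0.6212
  → value = 0.6212
Under standard min/max:
  A3 AND A5 = min(a, b) on (0.55, 0.19) = 0.19
  A3 OR A4 = max(a, b) on (0.55, 0.06) = 0.55
  (A3 AND A5) OR (A3 OR A4) = max(a, b) on (0.19, 0.55) = 0.55
  → value = 0.5500
|0.6212 − 0.5500| = 0.071

0.071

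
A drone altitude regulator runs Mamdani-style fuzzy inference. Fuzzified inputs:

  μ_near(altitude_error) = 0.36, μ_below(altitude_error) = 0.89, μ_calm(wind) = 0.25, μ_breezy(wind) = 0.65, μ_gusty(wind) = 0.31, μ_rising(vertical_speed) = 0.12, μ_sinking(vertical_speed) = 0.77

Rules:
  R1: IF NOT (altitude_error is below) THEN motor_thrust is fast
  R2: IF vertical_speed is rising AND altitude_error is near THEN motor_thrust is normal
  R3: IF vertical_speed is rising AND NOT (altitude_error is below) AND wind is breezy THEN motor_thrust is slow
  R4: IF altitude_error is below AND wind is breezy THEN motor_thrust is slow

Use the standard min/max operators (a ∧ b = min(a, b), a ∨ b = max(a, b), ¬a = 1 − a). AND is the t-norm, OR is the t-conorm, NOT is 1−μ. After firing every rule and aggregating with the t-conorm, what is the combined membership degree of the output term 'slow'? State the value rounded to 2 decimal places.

0.65

R1: ¬below=1−0.89=0.11 → w = 0.11
R2: rising=0.12, near=0.36; AND[min(a, b)] → w = 0.12
R3: rising=0.12, ¬below=1−0.89=0.11, breezy=0.65; AND[min(a, b)] → w = 0.11
R4: below=0.89, breezy=0.65; AND[min(a, b)] → w = 0.65
Rules with consequent 'slow': {R3, R4} → strengths 0.11, 0.65
Aggregate via t-conorm [max(a, b)]: 0.65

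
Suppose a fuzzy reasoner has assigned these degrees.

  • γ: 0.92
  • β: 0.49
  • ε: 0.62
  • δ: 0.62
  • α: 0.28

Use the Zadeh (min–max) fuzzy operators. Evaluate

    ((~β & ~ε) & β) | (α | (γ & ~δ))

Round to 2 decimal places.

0.38

~β = 1 − 0.49 = 0.51
~ε = 1 − 0.62 = 0.38
~β & ~ε = min(a, b) on (0.51, 0.38) = 0.38
(~β & ~ε) & β = min(a, b) on (0.38, 0.49) = 0.38
~δ = 1 − 0.62 = 0.38
γ & ~δ = min(a, b) on (0.92, 0.38) = 0.38
α | (γ & ~δ) = max(a, b) on (0.28, 0.38) = 0.38
((~β & ~ε) & β) | (α | (γ & ~δ)) = max(a, b) on (0.38, 0.38) = 0.38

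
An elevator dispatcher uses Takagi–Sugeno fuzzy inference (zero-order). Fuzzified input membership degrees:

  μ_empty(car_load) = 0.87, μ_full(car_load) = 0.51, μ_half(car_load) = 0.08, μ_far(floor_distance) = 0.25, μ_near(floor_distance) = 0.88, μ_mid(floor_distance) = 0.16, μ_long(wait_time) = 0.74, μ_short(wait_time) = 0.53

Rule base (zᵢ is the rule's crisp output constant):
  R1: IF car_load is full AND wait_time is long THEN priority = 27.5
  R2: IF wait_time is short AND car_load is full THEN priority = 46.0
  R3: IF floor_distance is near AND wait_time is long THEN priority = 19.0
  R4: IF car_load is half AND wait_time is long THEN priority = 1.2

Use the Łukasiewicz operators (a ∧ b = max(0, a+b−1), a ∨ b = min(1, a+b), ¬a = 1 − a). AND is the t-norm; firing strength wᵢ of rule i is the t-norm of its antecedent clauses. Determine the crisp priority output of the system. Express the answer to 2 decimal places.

R1 (z=27.5): full=0.51, long=0.74; AND[max(0, a+b−1)] → w = 0.25
R2 (z=46.0): short=0.53, full=0.51; AND[max(0, a+b−1)] → w = 0.04
R3 (z=19.0): near=0.88, long=0.74; AND[max(0, a+b−1)] → w = 0.62
R4 (z=1.2): half=0.08, long=0.74; AND[max(0, a+b−1)] → w = 0.00
Weighted average = (0.25·27.5 + 0.04·46.0 + 0.62·19.0 + 0.00·1.2) / (0.25 + 0.04 + 0.62 + 0.00)
  = 20.4950 / 0.9100 = 22.52

22.52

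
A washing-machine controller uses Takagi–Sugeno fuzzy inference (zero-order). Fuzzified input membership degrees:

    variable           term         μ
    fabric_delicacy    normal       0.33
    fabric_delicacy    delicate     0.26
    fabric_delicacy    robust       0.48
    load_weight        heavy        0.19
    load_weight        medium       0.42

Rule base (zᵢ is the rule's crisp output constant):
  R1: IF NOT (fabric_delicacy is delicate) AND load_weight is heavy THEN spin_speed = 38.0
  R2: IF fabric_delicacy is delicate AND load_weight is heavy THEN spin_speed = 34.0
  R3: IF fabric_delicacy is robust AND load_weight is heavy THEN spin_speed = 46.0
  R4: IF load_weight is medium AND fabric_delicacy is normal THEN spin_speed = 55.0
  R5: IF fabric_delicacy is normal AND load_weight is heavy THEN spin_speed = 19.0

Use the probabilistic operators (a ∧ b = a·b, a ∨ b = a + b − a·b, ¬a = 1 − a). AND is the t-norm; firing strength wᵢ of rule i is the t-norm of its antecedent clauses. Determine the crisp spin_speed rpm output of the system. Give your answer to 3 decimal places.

R1 (z=38.0): ¬delicate=1−0.26=0.74, heavy=0.19; AND[a·b] → w = 0.1406
R2 (z=34.0): delicate=0.26, heavy=0.19; AND[a·b] → w = 0.0494
R3 (z=46.0): robust=0.48, heavy=0.19; AND[a·b] → w = 0.0912
R4 (z=55.0): medium=0.42, normal=0.33; AND[a·b] → w = 0.1386
R5 (z=19.0): normal=0.33, heavy=0.19; AND[a·b] → w = 0.0627
Weighted average = (0.1406·38.0 + 0.0494·34.0 + 0.0912·46.0 + 0.1386·55.0 + 0.0627·19.0) / (0.1406 + 0.0494 + 0.0912 + 0.1386 + 0.0627)
  = 20.0319 / 0.4825 = 41.517

41.517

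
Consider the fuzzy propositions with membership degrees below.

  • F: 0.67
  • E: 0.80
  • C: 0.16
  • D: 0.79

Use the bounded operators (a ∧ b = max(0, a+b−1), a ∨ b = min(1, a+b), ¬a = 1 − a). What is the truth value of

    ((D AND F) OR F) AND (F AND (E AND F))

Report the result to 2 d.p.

D AND F = max(0, a+b−1) on (0.79, 0.67) = 0.46
(D AND F) OR F = min(1, a+b) on (0.46, 0.67) = 1.00
E AND F = max(0, a+b−1) on (0.80, 0.67) = 0.47
F AND (E AND F) = max(0, a+b−1) on (0.67, 0.47) = 0.14
((D AND F) OR F) AND (F AND (E AND F)) = max(0, a+b−1) on (1.00, 0.14) = 0.14

0.14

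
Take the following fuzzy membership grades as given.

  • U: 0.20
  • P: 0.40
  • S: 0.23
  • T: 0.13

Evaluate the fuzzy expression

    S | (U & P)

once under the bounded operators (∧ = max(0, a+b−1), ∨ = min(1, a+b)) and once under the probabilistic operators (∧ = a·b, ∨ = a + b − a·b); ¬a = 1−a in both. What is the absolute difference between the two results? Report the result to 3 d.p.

Under bounded:
  U & P = max(0, a+b−1) on (0.20, 0.40) = 0.00
  S | (U & P) = min(1, a+b) on (0.23, 0.00) = 0.23
  → value = 0.2300
Under probabilistic:
  U & P = a·b on (0.2000, 0.4000) = 0.0800
  S | (U & P) = a + b − a·b on (0.2300, 0.0800) = 0.2916
  → value = 0.2916
|0.2300 − 0.2916| = 0.062

0.062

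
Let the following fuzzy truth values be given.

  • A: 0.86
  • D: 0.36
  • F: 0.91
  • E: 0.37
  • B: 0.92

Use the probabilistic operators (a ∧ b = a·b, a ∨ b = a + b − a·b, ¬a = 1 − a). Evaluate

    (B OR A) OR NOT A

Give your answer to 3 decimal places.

0.990

B OR A = a + b − a·b on (0.9200, 0.8600) = 0.9888
NOT A = 1 − 0.8600 = 0.1400
(B OR A) OR NOT A = a + b − a·b on (0.9888, 0.1400) = 0.9904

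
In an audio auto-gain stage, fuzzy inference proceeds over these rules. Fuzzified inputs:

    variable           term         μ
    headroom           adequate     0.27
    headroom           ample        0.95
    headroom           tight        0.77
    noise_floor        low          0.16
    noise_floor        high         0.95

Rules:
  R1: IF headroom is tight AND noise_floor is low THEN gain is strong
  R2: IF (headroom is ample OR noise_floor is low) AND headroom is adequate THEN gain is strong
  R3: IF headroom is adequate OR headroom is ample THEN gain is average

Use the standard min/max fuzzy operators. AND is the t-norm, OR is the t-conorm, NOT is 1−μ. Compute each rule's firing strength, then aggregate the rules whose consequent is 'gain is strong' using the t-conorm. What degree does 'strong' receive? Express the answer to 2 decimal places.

0.27

R1: tight=0.77, low=0.16; AND[min(a, b)] → w = 0.16
R2: (ample=0.95 OR low=0.16) = 0.95; AND[min(a, b)] with adequate=0.27 → w = 0.27
R3: adequate=0.27, ample=0.95; OR[max(a, b)] → w = 0.95
Rules with consequent 'strong': {R1, R2} → strengths 0.16, 0.27
Aggregate via t-conorm [max(a, b)]: 0.27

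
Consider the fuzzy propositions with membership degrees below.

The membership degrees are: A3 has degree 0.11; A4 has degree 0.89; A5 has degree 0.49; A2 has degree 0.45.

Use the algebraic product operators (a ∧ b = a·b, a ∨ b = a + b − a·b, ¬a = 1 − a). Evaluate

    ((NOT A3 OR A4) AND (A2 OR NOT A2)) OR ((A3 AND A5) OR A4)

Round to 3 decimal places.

0.973

NOT A3 = 1 − 0.1100 = 0.8900
NOT A3 OR A4 = a + b − a·b on (0.8900, 0.8900) = 0.9879
NOT A2 = 1 − 0.4500 = 0.5500
A2 OR NOT A2 = a + b − a·b on (0.4500, 0.5500) = 0.7525
(NOT A3 OR A4) AND (A2 OR NOT A2) = a·b on (0.9879, 0.7525) = 0.7434
A3 AND A5 = a·b on (0.1100, 0.4900) = 0.0539
(A3 AND A5) OR A4 = a + b − a·b on (0.0539, 0.8900) = 0.8959
((NOT A3 OR A4) AND (A2 OR NOT A2)) OR ((A3 AND A5) OR A4) = a + b − a·b on (0.7434, 0.8959) = 0.9733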